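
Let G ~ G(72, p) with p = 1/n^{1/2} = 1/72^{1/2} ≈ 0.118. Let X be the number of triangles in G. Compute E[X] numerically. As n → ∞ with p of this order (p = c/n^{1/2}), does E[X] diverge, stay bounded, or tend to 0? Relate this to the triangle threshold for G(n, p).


Number of potential triangles: C(72, 3) = 59640.
Each occurs with probability p³ ≈ (0.118)³ ≈ 1.63682e-03.
By linearity: E[X] = C(72, 3)·p³ ≈ 59640 · 1.63682e-03 ≈ 97.620.
Since α = 1/2 < 1, p = c/n^{1/2} ≫ 1/n is above the triangle threshold p ~ 1/n. Asymptotically E[X] ~ (c³/6)·n^{3(1−α)} = (1³/6)·n^{1.5} → ∞; triangles are abundant w.h.p.

E[X] ≈ 97.620; in regime p = Θ(1/n^{1/2}) E[X] diverges (above the triangle threshold p ~ 1/n).


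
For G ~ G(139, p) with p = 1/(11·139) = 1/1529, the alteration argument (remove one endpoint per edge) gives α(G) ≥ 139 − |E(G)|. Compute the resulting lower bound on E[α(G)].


E[|E(G)|] = C(139, 2)·p = 9591 · (1/1529) = 69/11.
E[α(G)] ≥ n − E[|E(G)|] = 139 − 69/11 = 1460/11.
Numerically: ≈ 132.727273.
(This is only a lower bound; the true E[α(G)] may be larger.)

E[α(G)] ≥ 1460/11 ≈ 132.727273.


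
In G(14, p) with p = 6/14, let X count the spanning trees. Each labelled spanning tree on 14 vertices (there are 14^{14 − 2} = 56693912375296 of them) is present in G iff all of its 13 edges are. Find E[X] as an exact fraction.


K_14 has 14^{14 − 2} = 56693912375296 labelled spanning trees.
For each such spanning tree H, let X_H = 1 if all 13 edges of H are present in G. Then P[X_H = 1] = p^{13} = (3/7)^{13} = 1594323/96889010407.
By linearity of expectation: E[X] = Σ_H E[X_H] = 56693912375296 · p^{13} = 56693912375296 · 1594323/96889010407 = 6530347008/7.
Numerically: E[X] ≈ 9.32907e+08.

E[X] = 56693912375296 · (3/7)^{13} = 6530347008/7 ≈ 9.32907e+08.


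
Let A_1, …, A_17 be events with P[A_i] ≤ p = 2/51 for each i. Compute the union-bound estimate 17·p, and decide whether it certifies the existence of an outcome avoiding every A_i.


Union bound: P[∪_{i=1}^{17} A_i] ≤ Σ_i P[A_i] ≤ 17·p = 17·(2/51) = 2/3.
Numerically: 2/3 ≈ 0.6666667.
Is 2/3 < 1? YES.
Since P[∪ A_i] ≤ 2/3 < 1, the complement has P[∩ A_i^c] ≥ 1 − 2/3 = 1/3 > 0, so some outcome avoids every A_i.

17·p = 2/3 ≈ 0.6666667; existence CERTIFIED by the union bound.


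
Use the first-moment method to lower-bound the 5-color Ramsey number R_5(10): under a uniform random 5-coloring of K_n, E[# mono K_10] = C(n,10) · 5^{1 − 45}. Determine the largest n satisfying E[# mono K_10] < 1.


We need C(n, 10) · 5^{1 − 45} < 1, i.e. C(n, 10) < 5^{45 − 1} = 5684341886080801486968994140625.
Check values of n near the boundary:
  n = 5390: C(5390, 10) = 5655833965919099070255434039753; 5655833965919099070255434039753 < 5684341886080801486968994140625? YES
  n = 5391: C(5391, 10) = 5666344714787188828795213697883; 5666344714787188828795213697883 < 5684341886080801486968994140625? YES
  n = 5392: C(5392, 10) = 5676873040158402483252283957448; 5676873040158402483252283957448 < 5684341886080801486968994140625? YES
  n = 5393: C(5393, 10) = 5687418968154238267170642278008; 5687418968154238267170642278008 < 5684341886080801486968994140625? NO
  n = 5394: C(5394, 10) = 5697982524930156243149785372878; 5697982524930156243149785372878 < 5684341886080801486968994140625? NO
  n = 5395: C(5395, 10) = 5708563736675616143322765475706; 5708563736675616143322765475706 < 5684341886080801486968994140625? NO
The largest n with C(n, 10) < 5684341886080801486968994140625 is n = 5392 (where E[X] = 5676873040158402483252283957448/5684341886080801486968994140625 ≈ 0.9986861). Hence R_5(10) > 5392, i.e. R_5(10) ≥ 5393.

Largest n = 5392; hence R_5(10) > 5392.


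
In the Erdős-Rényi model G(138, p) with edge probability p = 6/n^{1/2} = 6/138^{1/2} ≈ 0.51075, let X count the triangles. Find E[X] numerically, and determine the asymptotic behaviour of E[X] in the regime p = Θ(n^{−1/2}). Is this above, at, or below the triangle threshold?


Number of potential triangles: C(138, 3) = 428536.
Each occurs with probability p³ ≈ (0.51075)³ ≈ 1.3324015e-01.
By linearity: E[X] = C(138, 3)·p³ ≈ 428536 · 1.3324015e-01 ≈ 57098.20205.
Since α = 1/2 < 1, p = c/n^{1/2} ≫ 1/n is above the triangle threshold p ~ 1/n. Asymptotically E[X] ~ (c³/6)·n^{3(1−α)} = (6³/6)·n^{1.5} → ∞; triangles are abundant w.h.p.

E[X] ≈ 57098.20205; in regime p = Θ(1/n^{1/2}) E[X] diverges (above the triangle threshold p ~ 1/n).


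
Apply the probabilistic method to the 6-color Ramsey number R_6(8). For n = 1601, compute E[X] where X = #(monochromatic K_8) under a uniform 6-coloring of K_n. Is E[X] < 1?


E[X] = C(1601, 8) · 6^{1 − 28} = 1051968746851785076600 · 6^{−27} = 1051968746851785076600/1023490369077469249536.
As a reduced fraction: E[X] = 131496093356473134575/127936296134683656192 ≈ 1.028.
Is E[X] < 1? NO.
Since E[X] ≥ 1, the first-moment bound is inconclusive at n = 1601; it does NOT by itself certify R_6(8) > 1601.

E[X] = 131496093356473134575/127936296134683656192 ≈ 1.028; E[X] ≥ 1; first-moment method inconclusive here.


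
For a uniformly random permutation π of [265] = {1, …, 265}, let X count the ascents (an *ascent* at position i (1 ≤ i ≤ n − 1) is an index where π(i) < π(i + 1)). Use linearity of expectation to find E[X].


Write X = Σ X_I over i = 1, …, 264, with X_I the indicator of one ascent.
There are 264 indicators.
For each fixed i, the pair (π(i), π(i+1)) is a uniformly random ordered pair of distinct values from {1, …, 265}; by symmetry P[π(i) < π(i+1)] = 1/2.
By linearity: E[X] = 264 · (1/2) = (265 − 1) · (1/2) = 132 ≈ 132.000000.

E[X] = 132 = 132.000000.


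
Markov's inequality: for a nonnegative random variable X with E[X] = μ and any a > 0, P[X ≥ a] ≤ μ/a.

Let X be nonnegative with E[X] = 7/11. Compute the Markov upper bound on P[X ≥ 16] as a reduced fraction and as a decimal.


μ = E[X] = 7/11, a = 16.
Markov: P[X ≥ 16] ≤ μ/a = (7/11)/16 = 7/176.
Numerically: ≈ 0.03977.
(Since a = 16 > μ = 0.63636, the bound 7/176 is < 1 and informative.)

P[X ≥ 16] ≤ 7/176 ≈ 0.03977.


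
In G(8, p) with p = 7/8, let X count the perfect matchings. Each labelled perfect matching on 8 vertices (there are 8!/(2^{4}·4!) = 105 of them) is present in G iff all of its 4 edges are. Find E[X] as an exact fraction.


K_8 has 8!/(2^{4}·4!) = 105 labelled perfect matchings.
For each such perfect matching H, let X_H = 1 if all 4 edges of H are present in G. Then P[X_H = 1] = p^{4} = (7/8)^{4} = 2401/4096.
Summing the indicators: E[X] = Σ_H E[X_H] = 105 · p^{4} = 105 · 2401/4096 = 252105/4096.
Numerically: E[X] ≈ 61.5.

E[X] = 105 · (7/8)^{4} = 252105/4096 ≈ 61.5.


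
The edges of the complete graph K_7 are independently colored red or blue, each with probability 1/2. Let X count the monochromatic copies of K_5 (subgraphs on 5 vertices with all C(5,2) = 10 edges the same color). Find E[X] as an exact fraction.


Let X = Σ_S X_S over the C(7, 5) = 21 subsets S of size 5, where X_S = 1 if the K_5 on S is monochromatic.
For a fixed S, the K_5 on S has C(5, 2) = 10 edges. P[all 10 edges red] = (1/2)^10, and likewise for blue, so P[monochromatic] = 2·(1/2)^10 = 2^{1 − 10} = 1/512.
Summing: E[X] = C(7, 5) · 2^{1 − 10} = 21 · 1/512 = 21/512.
Numerically: E[X] ≈ 0.041.

E[X] = C(7,5)·2^(1−C(5,2)) = 21/512 ≈ 0.041.


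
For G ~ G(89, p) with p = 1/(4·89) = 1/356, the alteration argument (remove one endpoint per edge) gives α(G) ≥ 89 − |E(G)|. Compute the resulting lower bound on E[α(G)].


E[|E(G)|] = C(89, 2)·p = 3916 · (1/356) = 11.
E[α(G)] ≥ n − E[|E(G)|] = 89 − 11 = 78.
Numerically: ≈ 78.00000.
(This is only a lower bound; the true E[α(G)] may be larger.)

E[α(G)] ≥ 78 ≈ 78.00000.


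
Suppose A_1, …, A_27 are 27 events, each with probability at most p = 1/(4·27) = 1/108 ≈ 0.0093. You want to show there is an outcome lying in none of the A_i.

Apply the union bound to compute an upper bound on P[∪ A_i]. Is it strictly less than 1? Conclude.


Union bound: P[∪_{i=1}^{27} A_i] ≤ Σ_i P[A_i] ≤ 27·p = 27·(1/108) = 1/4.
Numerically: 1/4 ≈ 0.2500.
Is 1/4 < 1? YES.
Since P[∪ A_i] ≤ 1/4 < 1, the complement has P[∩ A_i^c] ≥ 1 − 1/4 = 3/4 > 0, so some outcome avoids every A_i.

27·p = 1/4 ≈ 0.2500; existence CERTIFIED by the union bound.


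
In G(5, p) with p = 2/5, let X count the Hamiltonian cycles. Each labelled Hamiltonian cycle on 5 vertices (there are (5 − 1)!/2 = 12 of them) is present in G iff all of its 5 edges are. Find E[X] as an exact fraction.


K_5 has (5 − 1)!/2 = 12 labelled Hamiltonian cycles.
For each such Hamiltonian cycle H, let X_H = 1 if all 5 edges of H are present in G. Then P[X_H = 1] = p^{5} = (2/5)^{5} = 32/3125.
By linearity: E[X] = Σ_H E[X_H] = 12 · p^{5} = 12 · 32/3125 = 384/3125.
Numerically: E[X] ≈ 0.1229.

E[X] = 12 · (2/5)^{5} = 384/3125 ≈ 0.1229.


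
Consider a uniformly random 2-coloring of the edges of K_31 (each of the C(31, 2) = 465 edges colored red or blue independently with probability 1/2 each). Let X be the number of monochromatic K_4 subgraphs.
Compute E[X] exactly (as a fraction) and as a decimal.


Let X = Σ_S X_S over the C(31, 4) = 31465 subsets S of size 4, where X_S = 1 if the K_4 on S is monochromatic.
For a fixed S, the K_4 on S has C(4, 2) = 6 edges. P[all 6 edges red] = (1/2)^6, and likewise for blue, so P[monochromatic] = 2·(1/2)^6 = 2^{1 − 6} = 1/32.
By linearity: E[X] = C(31, 4) · 2^{1 − 6} = 31465 · 1/32 = 31465/32.
Numerically: E[X] ≈ 983.281250.

E[X] = C(31,4)·2^(1−C(4,2)) = 31465/32 ≈ 983.281250.


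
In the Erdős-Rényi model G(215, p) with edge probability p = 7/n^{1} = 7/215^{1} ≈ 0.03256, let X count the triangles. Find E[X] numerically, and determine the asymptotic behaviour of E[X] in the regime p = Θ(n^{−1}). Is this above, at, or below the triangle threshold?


Number of potential triangles: C(215, 3) = 1633355.
Each occurs with probability p³ ≈ (0.03256)³ ≈ 3.451268e-05.
By linearity: E[X] = C(215, 3)·p³ ≈ 1633355 · 3.451268e-05 ≈ 56.3715.
Here α = 1, so p = 7/n is exactly at the triangle threshold p ~ 1/n. Asymptotically E[X] → c³/6 = 7³/6 = 343/6 ≈ 57.1667, a bounded constant. In this regime the triangle count is asymptotically Poisson(c³/6).

E[X] ≈ 56.3715; in regime p = Θ(1/n^{1}) E[X] stays bounded (at the triangle threshold p ~ 1/n).


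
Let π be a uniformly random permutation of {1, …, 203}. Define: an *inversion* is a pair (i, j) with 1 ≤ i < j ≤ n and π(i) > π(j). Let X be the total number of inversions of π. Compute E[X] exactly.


Write X = Σ X_I over the C(203, 2) = 20503 pairs i < j, with X_I the indicator of one inversion.
There are 20503 indicators.
For each fixed pair i < j, the values π(i) and π(j) are two distinct elements of {1, …, 203} in uniformly random order; by symmetry P[π(i) > π(j)] = 1/2.
By linearity: E[X] = 20503 · (1/2) = C(203, 2) · (1/2) = 20503/2 = 20503/2 ≈ 10251.500000.

E[X] = 20503/2 = 10251.500000.


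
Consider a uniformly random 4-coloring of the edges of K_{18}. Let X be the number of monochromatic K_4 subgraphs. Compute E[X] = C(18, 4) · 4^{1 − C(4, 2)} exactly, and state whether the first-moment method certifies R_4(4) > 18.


E[X] = C(18, 4) · 4^{1 − 6} = 3060 · 4^{−5} = 3060/1024.
As a reduced fraction: E[X] = 765/256 ≈ 2.9883.
Is E[X] < 1? NO.
Since E[X] ≥ 1, the first-moment bound is inconclusive at n = 18; it does NOT by itself certify R_4(4) > 18.

E[X] = 765/256 ≈ 2.9883; E[X] ≥ 1; first-moment method inconclusive here.


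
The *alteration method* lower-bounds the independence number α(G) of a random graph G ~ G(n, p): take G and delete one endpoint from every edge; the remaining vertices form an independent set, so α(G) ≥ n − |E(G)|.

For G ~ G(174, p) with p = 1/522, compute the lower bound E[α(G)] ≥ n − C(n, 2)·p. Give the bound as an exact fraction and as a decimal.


E[|E(G)|] = C(174, 2)·p = 15051 · (1/522) = 173/6.
E[α(G)] ≥ n − E[|E(G)|] = 174 − 173/6 = 871/6.
Numerically: ≈ 145.16667.
(This is only a lower bound; the true E[α(G)] may be larger.)

E[α(G)] ≥ 871/6 ≈ 145.16667.


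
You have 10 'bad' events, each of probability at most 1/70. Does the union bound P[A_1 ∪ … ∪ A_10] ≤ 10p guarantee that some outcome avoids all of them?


Union bound: P[∪_{i=1}^{10} A_i] ≤ Σ_i P[A_i] ≤ 10·p = 10·(1/70) = 1/7.
Numerically: 1/7 ≈ 0.1428571.
Is 1/7 < 1? YES.
Since P[∪ A_i] ≤ 1/7 < 1, the complement has P[∩ A_i^c] ≥ 1 − 1/7 = 6/7 > 0, so some outcome avoids every A_i.

10·p = 1/7 ≈ 0.1428571; existence CERTIFIED by the union bound.


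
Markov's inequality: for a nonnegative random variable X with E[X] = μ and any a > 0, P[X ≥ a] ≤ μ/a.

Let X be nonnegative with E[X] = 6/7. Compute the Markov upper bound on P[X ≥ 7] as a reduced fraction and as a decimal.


μ = E[X] = 6/7, a = 7.
Markov: P[X ≥ 7] ≤ μ/a = (6/7)/7 = 6/49.
Numerically: ≈ 0.1224.
(Since a = 7 > μ = 0.8571, the bound 6/49 is < 1 and informative.)

P[X ≥ 7] ≤ 6/49 ≈ 0.1224.


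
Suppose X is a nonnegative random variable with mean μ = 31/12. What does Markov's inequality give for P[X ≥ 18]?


μ = E[X] = 31/12, a = 18.
Markov: P[X ≥ 18] ≤ μ/a = (31/12)/18 = 31/216.
Numerically: ≈ 0.14352.
(Since a = 18 > μ = 2.58333, the bound 31/216 is < 1 and informative.)

P[X ≥ 18] ≤ 31/216 ≈ 0.14352.


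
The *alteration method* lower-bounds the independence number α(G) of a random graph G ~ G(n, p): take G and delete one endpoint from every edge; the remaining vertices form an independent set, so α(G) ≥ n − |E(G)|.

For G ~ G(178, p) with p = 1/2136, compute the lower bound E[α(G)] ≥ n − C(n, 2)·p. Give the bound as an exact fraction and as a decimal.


E[|E(G)|] = C(178, 2)·p = 15753 · (1/2136) = 59/8.
E[α(G)] ≥ n − E[|E(G)|] = 178 − 59/8 = 1365/8.
Numerically: ≈ 170.625.
(This is only a lower bound; the true E[α(G)] may be larger.)

E[α(G)] ≥ 1365/8 ≈ 170.625.


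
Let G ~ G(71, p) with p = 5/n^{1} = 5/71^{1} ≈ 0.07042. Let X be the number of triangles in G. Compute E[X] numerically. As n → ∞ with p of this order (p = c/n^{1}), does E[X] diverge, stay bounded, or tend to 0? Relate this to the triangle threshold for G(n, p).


Number of potential triangles: C(71, 3) = 57155.
Each occurs with probability p³ ≈ (0.07042)³ ≈ 3.492488e-04.
By linearity: E[X] = C(71, 3)·p³ ≈ 57155 · 3.492488e-04 ≈ 19.9613.
Here α = 1, so p = 5/n is exactly at the triangle threshold p ~ 1/n. Asymptotically E[X] → c³/6 = 5³/6 = 125/6 ≈ 20.8333, a bounded constant. In this regime the triangle count is asymptotically Poisson(c³/6).

E[X] ≈ 19.9613; in regime p = Θ(1/n^{1}) E[X] stays bounded (at the triangle threshold p ~ 1/n).


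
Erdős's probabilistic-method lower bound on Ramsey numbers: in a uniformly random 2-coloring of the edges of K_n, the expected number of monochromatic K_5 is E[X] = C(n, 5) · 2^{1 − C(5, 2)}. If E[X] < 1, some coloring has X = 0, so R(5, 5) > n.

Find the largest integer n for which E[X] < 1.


We need C(n, 5) · 2^{1 − 10} < 1, i.e. C(n, 5) < 2^{10 − 1} = 512.
Check values of n near the boundary:
  n = 5: C(5, 5) = 1; 1 < 512? YES
  n = 6: C(6, 5) = 6; 6 < 512? YES
  n = 7: C(7, 5) = 21; 21 < 512? YES
  n = 8: C(8, 5) = 56; 56 < 512? YES
  n = 9: C(9, 5) = 126; 126 < 512? YES
  n = 10: C(10, 5) = 252; 252 < 512? YES
  n = 11: C(11, 5) = 462; 462 < 512? YES
  n = 12: C(12, 5) = 792; 792 < 512? NO
  n = 13: C(13, 5) = 1287; 1287 < 512? NO
The largest n with C(n, 5) < 512 is n = 11 (where E[X] = 231/256 ≈ 0.902344). Hence R(5, 5) > 11, i.e. R(5, 5) ≥ 12.

Largest n = 11; hence R(5, 5) > 11.


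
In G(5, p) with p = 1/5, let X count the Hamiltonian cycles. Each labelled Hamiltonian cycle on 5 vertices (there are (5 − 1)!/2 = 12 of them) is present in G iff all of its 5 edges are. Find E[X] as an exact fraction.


K_5 has (5 − 1)!/2 = 12 labelled Hamiltonian cycles.
For each such Hamiltonian cycle H, let X_H = 1 if all 5 edges of H are present in G. Then P[X_H = 1] = p^{5} = (1/5)^{5} = 1/3125.
By linearity of expectation: E[X] = Σ_H E[X_H] = 12 · p^{5} = 12 · 1/3125 = 12/3125.
Numerically: E[X] ≈ 0.00384.

E[X] = 12 · (1/5)^{5} = 12/3125 ≈ 0.00384.


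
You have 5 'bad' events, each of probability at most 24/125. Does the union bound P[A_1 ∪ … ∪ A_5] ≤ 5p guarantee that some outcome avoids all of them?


Union bound: P[∪_{i=1}^{5} A_i] ≤ Σ_i P[A_i] ≤ 5·p = 5·(24/125) = 24/25.
Numerically: 24/25 ≈ 0.9600.
Is 24/25 < 1? YES.
Since P[∪ A_i] ≤ 24/25 < 1, the complement has P[∩ A_i^c] ≥ 1 − 24/25 = 1/25 > 0, so some outcome avoids every A_i.

5·p = 24/25 ≈ 0.9600; existence CERTIFIED by the union bound.


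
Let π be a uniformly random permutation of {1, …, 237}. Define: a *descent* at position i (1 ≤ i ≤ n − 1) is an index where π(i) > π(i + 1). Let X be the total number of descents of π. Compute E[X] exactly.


Write X = Σ X_I over i = 1, …, 236, with X_I the indicator of one descent.
There are 236 indicators.
For each fixed i, the pair (π(i), π(i+1)) is a uniformly random ordered pair of distinct values from {1, …, 237}; by symmetry P[π(i) > π(i+1)] = 1/2.
By linearity: E[X] = 236 · (1/2) = (237 − 1) · (1/2) = 118 ≈ 118.00000.

E[X] = 118 = 118.00000.


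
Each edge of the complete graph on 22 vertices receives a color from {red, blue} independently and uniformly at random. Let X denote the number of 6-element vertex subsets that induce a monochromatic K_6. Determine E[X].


Let X = Σ_S X_S over the C(22, 6) = 74613 subsets S of size 6, where X_S = 1 if the K_6 on S is monochromatic.
For a fixed S, the K_6 on S has C(6, 2) = 15 edges. P[all 15 edges red] = (1/2)^15, and likewise for blue, so P[monochromatic] = 2·(1/2)^15 = 2^{1 − 15} = 1/16384.
By linearity of expectation: E[X] = C(22, 6) · 2^{1 − 15} = 74613 · 1/16384 = 74613/16384.
Numerically: E[X] ≈ 4.55402.

E[X] = C(22,6)·2^(1−C(6,2)) = 74613/16384 ≈ 4.55402.


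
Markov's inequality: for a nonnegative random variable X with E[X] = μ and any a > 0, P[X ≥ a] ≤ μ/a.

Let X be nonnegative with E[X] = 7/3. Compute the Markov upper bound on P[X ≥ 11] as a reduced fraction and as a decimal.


μ = E[X] = 7/3, a = 11.
Markov: P[X ≥ 11] ≤ μ/a = (7/3)/11 = 7/33.
Numerically: ≈ 0.212121.
(Since a = 11 > μ = 2.333333, the bound 7/33 is < 1 and informative.)

P[X ≥ 11] ≤ 7/33 ≈ 0.212121.


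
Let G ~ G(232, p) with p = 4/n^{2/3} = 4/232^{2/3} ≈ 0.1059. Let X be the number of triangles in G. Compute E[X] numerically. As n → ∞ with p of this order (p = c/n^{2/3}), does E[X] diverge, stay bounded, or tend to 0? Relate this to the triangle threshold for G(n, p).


Number of potential triangles: C(232, 3) = 2054360.
Each occurs with probability p³ ≈ (0.1059)³ ≈ 1.189061e-03.
By linearity: E[X] = C(232, 3)·p³ ≈ 2054360 · 1.189061e-03 ≈ 2442.7586.
Since α = 2/3 < 1, p = c/n^{2/3} ≫ 1/n is above the triangle threshold p ~ 1/n. Asymptotically E[X] ~ (c³/6)·n^{3(1−α)} = (4³/6)·n^{1} → ∞; triangles are abundant w.h.p.

E[X] ≈ 2442.7586; in regime p = Θ(1/n^{2/3}) E[X] diverges (above the triangle threshold p ~ 1/n).


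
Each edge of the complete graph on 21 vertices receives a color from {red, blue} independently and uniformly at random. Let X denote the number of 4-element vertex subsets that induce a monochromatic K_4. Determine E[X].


Let X = Σ_S X_S over the C(21, 4) = 5985 subsets S of size 4, where X_S = 1 if the K_4 on S is monochromatic.
For a fixed S, the K_4 on S has C(4, 2) = 6 edges. P[all 6 edges red] = (1/2)^6, and likewise for blue, so P[monochromatic] = 2·(1/2)^6 = 2^{1 − 6} = 1/32.
By linearity of expectation: E[X] = C(21, 4) · 2^{1 − 6} = 5985 · 1/32 = 5985/32.
Numerically: E[X] ≈ 187.0312.

E[X] = C(21,4)·2^(1−C(4,2)) = 5985/32 ≈ 187.0312.


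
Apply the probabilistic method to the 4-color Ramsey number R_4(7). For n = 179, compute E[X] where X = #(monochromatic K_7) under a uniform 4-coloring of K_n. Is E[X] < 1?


E[X] = C(179, 7) · 4^{1 − 21} = 1037437234460 · 4^{−20} = 1037437234460/1099511627776.
As a reduced fraction: E[X] = 259359308615/274877906944 ≈ 0.94354.
Is E[X] < 1? YES.
Since E[X] < 1, there exists a 4-coloring of K_{179} with no monochromatic K_7; hence R_4(7) > 179.

E[X] = 259359308615/274877906944 ≈ 0.94354; E[X] < 1, so R_4(7) > 179.


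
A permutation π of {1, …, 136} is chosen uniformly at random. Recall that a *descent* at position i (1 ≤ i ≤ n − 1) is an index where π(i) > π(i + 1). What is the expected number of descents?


Write X = Σ X_I over i = 1, …, 135, with X_I the indicator of one descent.
There are 135 indicators.
For each fixed i, the pair (π(i), π(i+1)) is a uniformly random ordered pair of distinct values from {1, …, 136}; by symmetry P[π(i) > π(i+1)] = 1/2.
By linearity: E[X] = 135 · (1/2) = (136 − 1) · (1/2) = 135/2 ≈ 67.500000.

E[X] = 135/2 = 67.500000.


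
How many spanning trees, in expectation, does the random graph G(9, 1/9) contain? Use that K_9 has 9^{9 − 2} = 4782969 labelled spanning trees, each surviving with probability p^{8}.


K_9 has 9^{9 − 2} = 4782969 labelled spanning trees.
For each such spanning tree H, let X_H = 1 if all 8 edges of H are present in G. Then P[X_H = 1] = p^{8} = (1/9)^{8} = 1/43046721.
By linearity: E[X] = Σ_H E[X_H] = 4782969 · p^{8} = 4782969 · 1/43046721 = 1/9.
Numerically: E[X] ≈ 0.11111.

E[X] = 4782969 · (1/9)^{8} = 1/9 ≈ 0.11111.


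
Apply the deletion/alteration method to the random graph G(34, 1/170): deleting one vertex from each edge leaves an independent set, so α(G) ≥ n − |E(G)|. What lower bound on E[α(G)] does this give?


E[|E(G)|] = C(34, 2)·p = 561 · (1/170) = 33/10.
E[α(G)] ≥ n − E[|E(G)|] = 34 − 33/10 = 307/10.
Numerically: ≈ 30.700.
(This is only a lower bound; the true E[α(G)] may be larger.)

E[α(G)] ≥ 307/10 ≈ 30.700.


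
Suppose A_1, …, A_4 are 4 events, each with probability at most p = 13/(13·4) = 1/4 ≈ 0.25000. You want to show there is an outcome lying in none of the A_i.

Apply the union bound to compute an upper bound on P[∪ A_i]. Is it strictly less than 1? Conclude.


Union bound: P[∪_{i=1}^{4} A_i] ≤ Σ_i P[A_i] ≤ 4·p = 4·(1/4) = 1.
Numerically: 1 ≈ 1.00000.
Is 1 < 1? NO.
Since the bound 1 is ≥ 1, the union bound is uninformative here; it does NOT by itself certify existence.

4·p = 1 ≈ 1.00000; existence NOT certified by the union bound.


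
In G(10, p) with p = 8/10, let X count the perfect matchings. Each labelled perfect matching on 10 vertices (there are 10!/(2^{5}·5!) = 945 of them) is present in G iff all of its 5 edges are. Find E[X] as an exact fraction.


K_10 has 10!/(2^{5}·5!) = 945 labelled perfect matchings.
For each such perfect matching H, let X_H = 1 if all 5 edges of H are present in G. Then P[X_H = 1] = p^{5} = (4/5)^{5} = 1024/3125.
Summing the indicators: E[X] = Σ_H E[X_H] = 945 · p^{5} = 945 · 1024/3125 = 193536/625.
Numerically: E[X] ≈ 309.658.

E[X] = 945 · (4/5)^{5} = 193536/625 ≈ 309.658.


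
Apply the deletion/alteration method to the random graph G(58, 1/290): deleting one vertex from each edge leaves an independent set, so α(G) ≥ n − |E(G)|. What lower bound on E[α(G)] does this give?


E[|E(G)|] = C(58, 2)·p = 1653 · (1/290) = 57/10.
E[α(G)] ≥ n − E[|E(G)|] = 58 − 57/10 = 523/10.
Numerically: ≈ 52.300000.
(This is only a lower bound; the true E[α(G)] may be larger.)

E[α(G)] ≥ 523/10 ≈ 52.300000.


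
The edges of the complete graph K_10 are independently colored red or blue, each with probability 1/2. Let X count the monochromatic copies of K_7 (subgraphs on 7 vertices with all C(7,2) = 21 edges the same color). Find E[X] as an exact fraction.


Let X = Σ_S X_S over the C(10, 7) = 120 subsets S of size 7, where X_S = 1 if the K_7 on S is monochromatic.
For a fixed S, the K_7 on S has C(7, 2) = 21 edges. P[all 21 edges red] = (1/2)^21, and likewise for blue, so P[monochromatic] = 2·(1/2)^21 = 2^{1 − 21} = 1/1048576.
By linearity: E[X] = C(10, 7) · 2^{1 − 21} = 120 · 1/1048576 = 15/131072.
Numerically: E[X] ≈ 0.000.

E[X] = C(10,7)·2^(1−C(7,2)) = 15/131072 ≈ 0.000.


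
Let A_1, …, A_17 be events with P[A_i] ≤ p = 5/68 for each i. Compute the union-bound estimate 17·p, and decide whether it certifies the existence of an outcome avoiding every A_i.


Union bound: P[∪_{i=1}^{17} A_i] ≤ Σ_i P[A_i] ≤ 17·p = 17·(5/68) = 5/4.
Numerically: 5/4 ≈ 1.2500000.
Is 5/4 < 1? NO.
Since the bound 5/4 is ≥ 1, the union bound is uninformative here; it does NOT by itself certify existence.

17·p = 5/4 ≈ 1.2500000; existence NOT certified by the union bound.


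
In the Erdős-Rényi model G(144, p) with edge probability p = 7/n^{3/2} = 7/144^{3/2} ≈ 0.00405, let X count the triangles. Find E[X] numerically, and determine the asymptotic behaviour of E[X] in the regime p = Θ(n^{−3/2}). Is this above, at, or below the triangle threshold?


Number of potential triangles: C(144, 3) = 487344.
Each occurs with probability p³ ≈ (0.00405)³ ≈ 6.64757e-08.
By linearity: E[X] = C(144, 3)·p³ ≈ 487344 · 6.64757e-08 ≈ 0.032.
Since α = 3/2 > 1, p = c/n^{3/2} = o(1/n) is below the triangle threshold p ~ 1/n. Asymptotically E[X] ~ (c³/6)·n^{3(1−α)} = (7³/6)·n^{-1.5} → 0, so by Markov's inequality G has no triangles w.h.p.

E[X] ≈ 0.032; in regime p = Θ(1/n^{3/2}) E[X] tends to 0 (below the triangle threshold p ~ 1/n).


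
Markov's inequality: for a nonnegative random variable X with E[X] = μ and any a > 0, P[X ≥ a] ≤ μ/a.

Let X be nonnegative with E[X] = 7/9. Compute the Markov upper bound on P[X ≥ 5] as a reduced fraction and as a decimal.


μ = E[X] = 7/9, a = 5.
Markov: P[X ≥ 5] ≤ μ/a = (7/9)/5 = 7/45.
Numerically: ≈ 0.155556.
(Since a = 5 > μ = 0.777778, the bound 7/45 is < 1 and informative.)

P[X ≥ 5] ≤ 7/45 ≈ 0.155556.


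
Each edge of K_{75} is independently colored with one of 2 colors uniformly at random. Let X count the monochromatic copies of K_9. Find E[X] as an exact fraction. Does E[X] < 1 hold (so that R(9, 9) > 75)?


E[X] = C(75, 9) · 2^{1 − 36} = 125595622175 · 2^{−35} = 125595622175/34359738368.
As a reduced fraction: E[X] = 125595622175/34359738368 ≈ 3.6553.
Is E[X] < 1? NO.
Since E[X] ≥ 1, the first-moment bound is inconclusive at n = 75; it does NOT by itself certify R(9, 9) > 75.

E[X] = 125595622175/34359738368 ≈ 3.6553; E[X] ≥ 1; first-moment method inconclusive here.


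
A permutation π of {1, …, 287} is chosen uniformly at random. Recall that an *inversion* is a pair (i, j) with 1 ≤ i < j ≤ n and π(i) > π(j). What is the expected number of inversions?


Write X = Σ X_I over the C(287, 2) = 41041 pairs i < j, with X_I the indicator of one inversion.
There are 41041 indicators.
For each fixed pair i < j, the values π(i) and π(j) are two distinct elements of {1, …, 287} in uniformly random order; by symmetry P[π(i) > π(j)] = 1/2.
By linearity: E[X] = 41041 · (1/2) = C(287, 2) · (1/2) = 41041/2 = 41041/2 ≈ 20520.500.

E[X] = 41041/2 = 20520.500.


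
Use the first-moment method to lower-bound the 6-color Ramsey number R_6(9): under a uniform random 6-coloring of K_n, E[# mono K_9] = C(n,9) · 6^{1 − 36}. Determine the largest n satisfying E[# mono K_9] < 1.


We need C(n, 9) · 6^{1 − 36} < 1, i.e. C(n, 9) < 6^{36 − 1} = 1719070799748422591028658176.
Check values of n near the boundary:
  n = 4404: C(4404, 9) = 1703375445537161676647015880; 1703375445537161676647015880 < 1719070799748422591028658176? YES
  n = 4405: C(4405, 9) = 1706862792900636302463627150; 1706862792900636302463627150 < 1719070799748422591028658176? YES
  n = 4406: C(4406, 9) = 1710356485221788389505285700; 1710356485221788389505285700 < 1719070799748422591028658176? YES
  n = 4407: C(4407, 9) = 1713856532599459170657070050; 1713856532599459170657070050 < 1719070799748422591028658176? YES
  n = 4408: C(4408, 9) = 1717362945146264156457459600; 1717362945146264156457459600 < 1719070799748422591028658176? YES
  n = 4409: C(4409, 9) = 1720875732988608787686577131; 1720875732988608787686577131 < 1719070799748422591028658176? NO
  n = 4410: C(4410, 9) = 1724394906266704102180823710; 1724394906266704102180823710 < 1719070799748422591028658176? NO
  n = 4411: C(4411, 9) = 1727920475134582415883601405; 1727920475134582415883601405 < 1719070799748422591028658176? NO
The largest n with C(n, 9) < 1719070799748422591028658176 is n = 4408 (where E[X] = 35778394690547169926197075/35813974994758803979763712 ≈ 0.999007). Hence R_6(9) > 4408, i.e. R_6(9) ≥ 4409.

Largest n = 4408; hence R_6(9) > 4408.


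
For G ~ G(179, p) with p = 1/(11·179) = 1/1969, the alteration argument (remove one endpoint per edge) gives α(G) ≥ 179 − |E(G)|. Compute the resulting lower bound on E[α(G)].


E[|E(G)|] = C(179, 2)·p = 15931 · (1/1969) = 89/11.
E[α(G)] ≥ n − E[|E(G)|] = 179 − 89/11 = 1880/11.
Numerically: ≈ 170.909091.
(This is only a lower bound; the true E[α(G)] may be larger.)

E[α(G)] ≥ 1880/11 ≈ 170.909091.


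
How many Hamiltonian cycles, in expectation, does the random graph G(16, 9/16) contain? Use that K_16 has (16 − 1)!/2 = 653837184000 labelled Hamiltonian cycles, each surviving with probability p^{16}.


K_16 has (16 − 1)!/2 = 653837184000 labelled Hamiltonian cycles.
For each such Hamiltonian cycle H, let X_H = 1 if all 16 edges of H are present in G. Then P[X_H = 1] = p^{16} = (9/16)^{16} = 1853020188851841/18446744073709551616.
Summing the indicators: E[X] = Σ_H E[X_H] = 653837184000 · p^{16} = 653837184000 · 1853020188851841/18446744073709551616 = 1183177248216831945952875/18014398509481984.
Numerically: E[X] ≈ 6.568e+07.

E[X] = 653837184000 · (9/16)^{16} = 1183177248216831945952875/18014398509481984 ≈ 6.568e+07.


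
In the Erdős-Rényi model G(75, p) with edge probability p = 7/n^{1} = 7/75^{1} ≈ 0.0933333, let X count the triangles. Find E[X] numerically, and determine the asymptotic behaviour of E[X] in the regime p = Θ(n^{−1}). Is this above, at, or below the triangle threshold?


Number of potential triangles: C(75, 3) = 67525.
Each occurs with probability p³ ≈ (0.0933333)³ ≈ 8.13037037e-04.
By linearity: E[X] = C(75, 3)·p³ ≈ 67525 · 8.13037037e-04 ≈ 54.900326.
Here α = 1, so p = 7/n is exactly at the triangle threshold p ~ 1/n. Asymptotically E[X] → c³/6 = 7³/6 = 343/6 ≈ 57.166667, a bounded constant. In this regime the triangle count is asymptotically Poisson(c³/6).

E[X] ≈ 54.900326; in regime p = Θ(1/n^{1}) E[X] stays bounded (at the triangle threshold p ~ 1/n).


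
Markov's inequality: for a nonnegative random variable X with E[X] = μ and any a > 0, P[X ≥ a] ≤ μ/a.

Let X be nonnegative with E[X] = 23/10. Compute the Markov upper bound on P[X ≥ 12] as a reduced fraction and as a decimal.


μ = E[X] = 23/10, a = 12.
Markov: P[X ≥ 12] ≤ μ/a = (23/10)/12 = 23/120.
Numerically: ≈ 0.1917.
(Since a = 12 > μ = 2.3000, the bound 23/120 is < 1 and informative.)

P[X ≥ 12] ≤ 23/120 ≈ 0.1917.


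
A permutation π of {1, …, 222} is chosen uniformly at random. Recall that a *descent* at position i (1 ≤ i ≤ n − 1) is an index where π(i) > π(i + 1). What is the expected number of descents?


Write X = Σ X_I over i = 1, …, 221, with X_I the indicator of one descent.
There are 221 indicators.
For each fixed i, the pair (π(i), π(i+1)) is a uniformly random ordered pair of distinct values from {1, …, 222}; by symmetry P[π(i) > π(i+1)] = 1/2.
By linearity: E[X] = 221 · (1/2) = (222 − 1) · (1/2) = 221/2 ≈ 110.5000.

E[X] = 221/2 = 110.5000.


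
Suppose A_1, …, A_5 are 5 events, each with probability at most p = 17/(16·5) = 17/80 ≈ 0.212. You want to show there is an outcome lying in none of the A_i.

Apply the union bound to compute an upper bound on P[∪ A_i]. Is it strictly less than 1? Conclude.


Union bound: P[∪_{i=1}^{5} A_i] ≤ Σ_i P[A_i] ≤ 5·p = 5·(17/80) = 17/16.
Numerically: 17/16 ≈ 1.062.
Is 17/16 < 1? NO.
Since the bound 17/16 is ≥ 1, the union bound is uninformative here; it does NOT by itself certify existence.

5·p = 17/16 ≈ 1.062; existence NOT certified by the union bound.


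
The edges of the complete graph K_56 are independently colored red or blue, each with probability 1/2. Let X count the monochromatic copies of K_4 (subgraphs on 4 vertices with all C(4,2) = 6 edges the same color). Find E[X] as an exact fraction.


Let X = Σ_S X_S over the C(56, 4) = 367290 subsets S of size 4, where X_S = 1 if the K_4 on S is monochromatic.
For a fixed S, the K_4 on S has C(4, 2) = 6 edges. P[all 6 edges red] = (1/2)^6, and likewise for blue, so P[monochromatic] = 2·(1/2)^6 = 2^{1 − 6} = 1/32.
By linearity of expectation: E[X] = C(56, 4) · 2^{1 − 6} = 367290 · 1/32 = 183645/16.
Numerically: E[X] ≈ 11477.812500.

E[X] = C(56,4)·2^(1−C(4,2)) = 183645/16 ≈ 11477.812500.


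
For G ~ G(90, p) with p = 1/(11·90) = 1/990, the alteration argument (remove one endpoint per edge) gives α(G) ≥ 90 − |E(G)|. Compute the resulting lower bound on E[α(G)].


E[|E(G)|] = C(90, 2)·p = 4005 · (1/990) = 89/22.
E[α(G)] ≥ n − E[|E(G)|] = 90 − 89/22 = 1891/22.
Numerically: ≈ 85.9545.
(This is only a lower bound; the true E[α(G)] may be larger.)

E[α(G)] ≥ 1891/22 ≈ 85.9545.


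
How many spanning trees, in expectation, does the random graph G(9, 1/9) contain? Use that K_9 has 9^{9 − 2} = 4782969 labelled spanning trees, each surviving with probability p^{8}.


K_9 has 9^{9 − 2} = 4782969 labelled spanning trees.
For each such spanning tree H, let X_H = 1 if all 8 edges of H are present in G. Then P[X_H = 1] = p^{8} = (1/9)^{8} = 1/43046721.
By linearity: E[X] = Σ_H E[X_H] = 4782969 · p^{8} = 4782969 · 1/43046721 = 1/9.
Numerically: E[X] ≈ 0.11111.

E[X] = 4782969 · (1/9)^{8} = 1/9 ≈ 0.11111.


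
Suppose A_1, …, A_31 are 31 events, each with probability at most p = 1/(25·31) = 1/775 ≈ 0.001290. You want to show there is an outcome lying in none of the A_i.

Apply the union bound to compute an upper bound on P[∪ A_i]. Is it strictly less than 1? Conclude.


Union bound: P[∪_{i=1}^{31} A_i] ≤ Σ_i P[A_i] ≤ 31·p = 31·(1/775) = 1/25.
Numerically: 1/25 ≈ 0.040000.
Is 1/25 < 1? YES.
Since P[∪ A_i] ≤ 1/25 < 1, the complement has P[∩ A_i^c] ≥ 1 − 1/25 = 24/25 > 0, so some outcome avoids every A_i.

31·p = 1/25 ≈ 0.040000; existence CERTIFIED by the union bound.


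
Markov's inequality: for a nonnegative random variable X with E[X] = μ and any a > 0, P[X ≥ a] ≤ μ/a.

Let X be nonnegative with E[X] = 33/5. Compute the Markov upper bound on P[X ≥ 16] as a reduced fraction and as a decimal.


μ = E[X] = 33/5, a = 16.
Markov: P[X ≥ 16] ≤ μ/a = (33/5)/16 = 33/80.
Numerically: ≈ 0.41250.
(Since a = 16 > μ = 6.60000, the bound 33/80 is < 1 and informative.)

P[X ≥ 16] ≤ 33/80 ≈ 0.41250.


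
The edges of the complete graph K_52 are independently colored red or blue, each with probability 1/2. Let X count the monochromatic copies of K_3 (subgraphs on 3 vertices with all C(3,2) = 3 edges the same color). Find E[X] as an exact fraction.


Let X = Σ_S X_S over the C(52, 3) = 22100 subsets S of size 3, where X_S = 1 if the K_3 on S is monochromatic.
For a fixed S, the K_3 on S has C(3, 2) = 3 edges. P[all 3 edges red] = (1/2)^3, and likewise for blue, so P[monochromatic] = 2·(1/2)^3 = 2^{1 − 3} = 1/4.
By linearity: E[X] = C(52, 3) · 2^{1 − 3} = 22100 · 1/4 = 5525.
Numerically: E[X] ≈ 5525.000.

E[X] = C(52,3)·2^(1−C(3,2)) = 5525 ≈ 5525.000.


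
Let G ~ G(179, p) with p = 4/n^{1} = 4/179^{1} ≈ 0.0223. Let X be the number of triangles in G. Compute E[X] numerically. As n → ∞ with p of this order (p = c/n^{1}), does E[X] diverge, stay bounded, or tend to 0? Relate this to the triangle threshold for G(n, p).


Number of potential triangles: C(179, 3) = 939929.
Each occurs with probability p³ ≈ (0.0223)³ ≈ 1.11589e-05.
By linearity: E[X] = C(179, 3)·p³ ≈ 939929 · 1.11589e-05 ≈ 10.489.
Here α = 1, so p = 4/n is exactly at the triangle threshold p ~ 1/n. Asymptotically E[X] → c³/6 = 4³/6 = 32/3 ≈ 10.667, a bounded constant. In this regime the triangle count is asymptotically Poisson(c³/6).

E[X] ≈ 10.489; in regime p = Θ(1/n^{1}) E[X] stays bounded (at the triangle threshold p ~ 1/n).


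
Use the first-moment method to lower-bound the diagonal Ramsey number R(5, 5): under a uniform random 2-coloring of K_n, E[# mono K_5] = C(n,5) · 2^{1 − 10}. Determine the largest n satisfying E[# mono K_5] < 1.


We need C(n, 5) · 2^{1 − 10} < 1, i.e. C(n, 5) < 2^{10 − 1} = 512.
Check values of n near the boundary:
  n = 10: C(10, 5) = 252; 252 < 512? YES
  n = 11: C(11, 5) = 462; 462 < 512? YES
  n = 12: C(12, 5) = 792; 792 < 512? NO
The largest n with C(n, 5) < 512 is n = 11 (where E[X] = 231/256 ≈ 0.902344). Hence R(5, 5) > 11, i.e. R(5, 5) ≥ 12.

Largest n = 11; hence R(5, 5) > 11.


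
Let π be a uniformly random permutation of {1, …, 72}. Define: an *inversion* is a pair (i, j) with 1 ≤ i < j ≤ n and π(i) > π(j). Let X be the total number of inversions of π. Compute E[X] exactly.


Write X = Σ X_I over the C(72, 2) = 2556 pairs i < j, with X_I the indicator of one inversion.
There are 2556 indicators.
For each fixed pair i < j, the values π(i) and π(j) are two distinct elements of {1, …, 72} in uniformly random order; by symmetry P[π(i) > π(j)] = 1/2.
By linearity: E[X] = 2556 · (1/2) = C(72, 2) · (1/2) = 2556/2 = 1278 ≈ 1278.00000.

E[X] = 1278 = 1278.00000.


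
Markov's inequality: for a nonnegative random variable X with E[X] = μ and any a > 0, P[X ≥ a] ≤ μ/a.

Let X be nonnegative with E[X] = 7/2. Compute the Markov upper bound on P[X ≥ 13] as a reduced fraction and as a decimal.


μ = E[X] = 7/2, a = 13.
Markov: P[X ≥ 13] ≤ μ/a = (7/2)/13 = 7/26.
Numerically: ≈ 0.2692.
(Since a = 13 > μ = 3.5000, the bound 7/26 is < 1 and informative.)

P[X ≥ 13] ≤ 7/26 ≈ 0.2692.


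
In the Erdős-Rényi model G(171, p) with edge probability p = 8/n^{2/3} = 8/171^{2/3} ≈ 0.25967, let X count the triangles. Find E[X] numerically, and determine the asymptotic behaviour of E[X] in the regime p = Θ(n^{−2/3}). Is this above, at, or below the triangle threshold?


Number of potential triangles: C(171, 3) = 818805.
Each occurs with probability p³ ≈ (0.25967)³ ≈ 1.7509661e-02.
By linearity: E[X] = C(171, 3)·p³ ≈ 818805 · 1.7509661e-02 ≈ 14336.99805.
Since α = 2/3 < 1, p = c/n^{2/3} ≫ 1/n is above the triangle threshold p ~ 1/n. Asymptotically E[X] ~ (c³/6)·n^{3(1−α)} = (8³/6)·n^{1} → ∞; triangles are abundant w.h.p.

E[X] ≈ 14336.99805; in regime p = Θ(1/n^{2/3}) E[X] diverges (above the triangle threshold p ~ 1/n).


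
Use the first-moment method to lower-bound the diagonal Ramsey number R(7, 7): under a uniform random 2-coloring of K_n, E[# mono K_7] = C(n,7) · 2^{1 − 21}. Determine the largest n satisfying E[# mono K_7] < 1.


We need C(n, 7) · 2^{1 − 21} < 1, i.e. C(n, 7) < 2^{21 − 1} = 1048576.
Check values of n near the boundary:
  n = 23: C(23, 7) = 245157; 245157 < 1048576? YES
  n = 24: C(24, 7) = 346104; 346104 < 1048576? YES
  n = 25: C(25, 7) = 480700; 480700 < 1048576? YES
  n = 26: C(26, 7) = 657800; 657800 < 1048576? YES
  n = 27: C(27, 7) = 888030; 888030 < 1048576? YES
  n = 28: C(28, 7) = 1184040; 1184040 < 1048576? NO
The largest n with C(n, 7) < 1048576 is n = 27 (where E[X] = 444015/524288 ≈ 0.846891). Hence R(7, 7) > 27, i.e. R(7, 7) ≥ 28.

Largest n = 27; hence R(7, 7) > 27.


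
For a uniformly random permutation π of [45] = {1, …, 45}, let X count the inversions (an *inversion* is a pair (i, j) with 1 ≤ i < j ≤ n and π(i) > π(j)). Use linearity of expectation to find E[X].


Write X = Σ X_I over the C(45, 2) = 990 pairs i < j, with X_I the indicator of one inversion.
There are 990 indicators.
For each fixed pair i < j, the values π(i) and π(j) are two distinct elements of {1, …, 45} in uniformly random order; by symmetry P[π(i) > π(j)] = 1/2.
By linearity: E[X] = 990 · (1/2) = C(45, 2) · (1/2) = 990/2 = 495 ≈ 495.000.

E[X] = 495 = 495.000.
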